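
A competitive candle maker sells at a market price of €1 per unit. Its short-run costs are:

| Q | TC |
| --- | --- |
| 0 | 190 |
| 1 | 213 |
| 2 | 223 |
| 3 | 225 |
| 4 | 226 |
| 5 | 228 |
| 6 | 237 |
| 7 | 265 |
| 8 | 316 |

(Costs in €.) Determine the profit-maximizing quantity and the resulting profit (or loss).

Compute π = P·Q − TC at each output: Q=0: -190; Q=1: -212; Q=2: -221; Q=3: -222; Q=4: -222; Q=5: -223; Q=6: -231; Q=7: -258; Q=8: -308.
Profit is highest at Q = 0. Equivalently, the lowest AVC in the table is 38/5 ≈ €7.60 at Q = 5, and P = €1 falls below it — price never covers variable cost, so the firm shuts down and loses only its fixed cost.

Q = 0 (shut down); profit = -€190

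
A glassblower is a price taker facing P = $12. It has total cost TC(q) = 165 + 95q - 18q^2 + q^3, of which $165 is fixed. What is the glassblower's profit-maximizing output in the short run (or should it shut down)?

Shut down

Strip out fixed cost: VC = 95q - 18q^2 + q^3. Then AVC = 95 - 18q + q^2 and MC = 95 - 36q + 3q^2.
AVC is minimized where dAVC/dq = -18 + 2q = 0, at q = 9; min AVC = 95 - 18·9 + 9^2 = $14.
P = $12 lies below min AVC = $14; no output level covers variable cost.
Shutting down limits the loss to fixed cost, $165.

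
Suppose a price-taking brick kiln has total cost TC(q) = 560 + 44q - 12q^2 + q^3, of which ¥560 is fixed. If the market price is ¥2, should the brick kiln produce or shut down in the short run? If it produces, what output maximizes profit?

Variable cost is VC = 44q - 12q^2 + q^3, so AVC = VC/q = 44 - 12q + q^2 and MC = dTC/dq = 44 - 24q + 3q^2.
The AVC parabola has its vertex at q = 12/2 = 6, where AVC = 44 - 12·6 + 6^2 = ¥8.
Since P = ¥2 < min AVC = ¥8, price fails to cover variable cost at any output.
Best response: produce nothing and absorb the ¥560 fixed cost.

Shut down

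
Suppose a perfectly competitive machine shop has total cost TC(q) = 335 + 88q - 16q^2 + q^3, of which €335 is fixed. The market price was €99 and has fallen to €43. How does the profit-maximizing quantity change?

Output falls from 11 to 9

AVC = 88 - 16q + q^2, minimized at q = 8 where min AVC = €24. MC = 88 - 32q + 3q^2.
With P = €99 above the shutdown price, P = MC gives q = 11.
At P = €43 ≥ min AVC, set P = MC: q = 9. The firm stays open but cuts output.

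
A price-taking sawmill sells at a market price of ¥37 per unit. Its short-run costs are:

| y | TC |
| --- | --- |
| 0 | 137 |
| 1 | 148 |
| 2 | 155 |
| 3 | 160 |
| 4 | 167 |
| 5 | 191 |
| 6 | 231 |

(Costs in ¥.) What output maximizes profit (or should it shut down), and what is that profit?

Tabulate TR − TC: y=0: -137; y=1: -111; y=2: -81; y=3: -49; y=4: -19; y=5: -6; y=6: -9.
Profit is maximized at y = 5. AVC there is 54/5 = ¥10.80 ≤ P, so producing beats shutting down (which would give -¥137).

y = 5; profit = -¥6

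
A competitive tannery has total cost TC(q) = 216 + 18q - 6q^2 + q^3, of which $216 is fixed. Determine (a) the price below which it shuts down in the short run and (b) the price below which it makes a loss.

AVC = 18 - 6q + q^2; minimized at q = 3, giving min AVC = $9. That is the shutdown price.
ATC = 216/q + 18 - 6q + q^2. Setting dATC/dq = −216/q^2 − 6 + 2q = 0 gives q = 6 (since 2·6^3 − 6·6^2 = 216).
min ATC = 216/6 + 18 − 6·6 + 6^2 = $54. That is the break-even price.
For $9 ≤ P < $54 the firm produces at a loss; below $9 it shuts down.

Shutdown price = $9; break-even price = $54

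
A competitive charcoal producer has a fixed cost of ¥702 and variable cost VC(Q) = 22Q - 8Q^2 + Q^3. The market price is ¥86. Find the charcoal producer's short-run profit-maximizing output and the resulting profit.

AVC = 22 - 8Q + Q^2; min AVC = ¥6 at Q = 4. Since P = ¥86 ≥ min AVC, the firm produces.
With MC = 22 - 16Q + 3Q^2, P = MC on the upward-sloping part at Q* = 8.
TR = 86·8 = 688. TC = 702 + 176 = 878. Profit = 688 − 878 = -¥190.
That loss of ¥190 beats the ¥702 the firm would lose by shutting down; producing recovers ¥512 of fixed cost.

Profit = -¥190 at Q = 8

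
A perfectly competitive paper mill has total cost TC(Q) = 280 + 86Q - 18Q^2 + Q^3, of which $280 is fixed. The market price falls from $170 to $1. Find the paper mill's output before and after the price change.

MC = 86 - 36Q + 3Q^2; the shutdown threshold is min AVC = $5 (at Q = 9).
With P = $170 above the shutdown price, P = MC gives Q = 14.
At P = $1 < min AVC = $5, price no longer covers variable cost at any output, so the firm shuts down: Q = 0.

Output falls from 14 to 0 (the firm shuts down)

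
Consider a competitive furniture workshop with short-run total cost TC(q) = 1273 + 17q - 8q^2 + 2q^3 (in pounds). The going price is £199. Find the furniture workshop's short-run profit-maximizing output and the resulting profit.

AVC = 17 - 8q + 2q^2; min AVC = £9 at q = 2. Since P = £199 ≥ min AVC, the firm produces.
MC = 17 - 16q + 6q^2. Setting P = MC and taking the root on the rising branch gives q* = 7.
TR = 199·7 = 1393. TC = 1273 + 413 = 1686. Profit = 1393 − 1686 = -£293.
Shutting down would mean losing the fixed cost of £1273, so operating at a loss of £293 is better by £980.

Profit = -£293 at q = 7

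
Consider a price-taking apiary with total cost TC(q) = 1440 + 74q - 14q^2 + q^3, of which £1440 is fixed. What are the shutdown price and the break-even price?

Shutdown price = £25; break-even price = £170

Shutdown price = min AVC. AVC = 74 - 14q + q^2, with vertex at q = 7 and minimum £25.
ATC = 1440/q + 74 - 14q + q^2. Setting dATC/dq = −1440/q^2 − 14 + 2q = 0 gives q = 12 (since 2·12^3 − 14·12^2 = 1440).
min ATC = 1440/12 + 74 − 14·12 + 12^2 = £170. That is the break-even price.
Between these two prices the firm operates at a loss; above £170 it earns a profit.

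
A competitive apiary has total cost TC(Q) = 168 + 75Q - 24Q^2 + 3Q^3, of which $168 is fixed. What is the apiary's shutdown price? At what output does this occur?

$27 per unit, at Q = 4

The shutdown price is the minimum of AVC. VC = 75Q - 24Q^2 + 3Q^3, so AVC = 75 - 24Q + 3Q^2.
dAVC/dQ = -24 + 6Q = 0 gives Q = 4. min AVC = 75 - 24·4 + 3·4^2 = 27.
The firm shuts down for any P below $27.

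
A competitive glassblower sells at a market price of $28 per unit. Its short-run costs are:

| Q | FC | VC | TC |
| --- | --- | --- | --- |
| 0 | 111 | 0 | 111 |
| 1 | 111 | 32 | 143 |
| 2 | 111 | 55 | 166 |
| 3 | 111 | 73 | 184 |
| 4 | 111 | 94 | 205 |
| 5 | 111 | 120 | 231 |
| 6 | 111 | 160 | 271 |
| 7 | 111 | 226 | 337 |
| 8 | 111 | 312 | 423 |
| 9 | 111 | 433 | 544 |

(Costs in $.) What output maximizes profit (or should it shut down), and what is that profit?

Profit at each row (π = 28Q − TC): Q=0: -111; Q=1: -115; Q=2: -110; Q=3: -100; Q=4: -93; Q=5: -91; Q=6: -103; Q=7: -141; Q=8: -199; Q=9: -292.
Profit is maximized at Q = 5. AVC there is 120/5 = $24 ≤ P, so producing beats shutting down (which would give -$111).

Q = 5; profit = -$91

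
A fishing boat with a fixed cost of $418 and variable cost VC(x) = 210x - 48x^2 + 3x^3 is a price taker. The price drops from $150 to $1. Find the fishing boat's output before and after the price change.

MC = 210 - 96x + 9x^2; the shutdown threshold is min AVC = $18 (at x = 8).
With P = $150 above the shutdown price, P = MC gives x = 10.
At P = $1 < min AVC = $18, price no longer covers variable cost at any output, so the firm shuts down: x = 0.

Output falls from 10 to 0 (the firm shuts down)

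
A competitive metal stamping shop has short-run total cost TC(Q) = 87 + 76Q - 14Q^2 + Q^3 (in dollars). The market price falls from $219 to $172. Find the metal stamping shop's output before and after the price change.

Output falls from 13 to 12

AVC = 76 - 14Q + Q^2, minimized at Q = 7 where min AVC = $27. MC = 76 - 28Q + 3Q^2.
With P = $219 above the shutdown price, P = MC gives Q = 13.
At P = $172 ≥ min AVC, set P = MC: Q = 12. The firm stays open but cuts output.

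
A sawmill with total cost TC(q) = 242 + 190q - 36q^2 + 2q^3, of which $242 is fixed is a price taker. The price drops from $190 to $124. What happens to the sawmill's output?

AVC = 190 - 36q + 2q^2, minimized at q = 9 where min AVC = $28. MC = 190 - 72q + 6q^2.
With P = $190 above the shutdown price, P = MC gives q = 12.
At P = $124 ≥ min AVC, set P = MC: q = 11. The firm stays open but cuts output.

Output falls from 12 to 11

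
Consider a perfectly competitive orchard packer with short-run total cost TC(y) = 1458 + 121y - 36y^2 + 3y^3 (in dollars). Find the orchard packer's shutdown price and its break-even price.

AVC = 121 - 36y + 3y^2; minimized at y = 6, giving min AVC = $13. That is the shutdown price.
ATC = 1458/y + 121 - 36y + 3y^2. Setting dATC/dy = −1458/y^2 − 36 + 6y = 0 gives y = 9 (since 6·9^3 − 36·9^2 = 1458).
min ATC = 1458/9 + 121 − 36·9 + 3·9^2 = $202. That is the break-even price.
For $13 ≤ P < $202 the firm produces at a loss; below $13 it shuts down.

Shutdown price = $13; break-even price = $202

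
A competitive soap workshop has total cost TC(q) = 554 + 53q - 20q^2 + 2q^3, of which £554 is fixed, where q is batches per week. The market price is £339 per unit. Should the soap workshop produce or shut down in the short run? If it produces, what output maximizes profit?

Produce at q = 11

Strip out fixed cost: VC = 53q - 20q^2 + 2q^3. Then AVC = 53 - 20q + 2q^2 and MC = 53 - 40q + 6q^2.
AVC hits its minimum where MC = AVC, at q = 5, giving min AVC = 53 - 20·5 + 2·5^2 = £3.
Since P = £339 ≥ min AVC = £3, price covers variable cost and the firm should produce.
P = MC gives -286 - 40q + 6q^2 = 0, with roots -13/3 and 11. Take the larger (rising MC): q* = 11.
Check: AVC at q = 11 is £75 ≤ P, so revenue covers variable cost.
Profit = P·q − TC = 339·11 − 1379 = £2350.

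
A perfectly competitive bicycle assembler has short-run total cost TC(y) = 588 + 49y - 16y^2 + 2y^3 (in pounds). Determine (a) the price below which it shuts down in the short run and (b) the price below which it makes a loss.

Shutdown price = £17; break-even price = £119

AVC = 49 - 16y + 2y^2; minimized at y = 4, giving min AVC = £17. That is the shutdown price.
ATC = 588/y + 49 - 16y + 2y^2. Setting dATC/dy = −588/y^2 − 16 + 4y = 0 gives y = 7 (since 4·7^3 − 16·7^2 = 588).
min ATC = 588/7 + 49 − 16·7 + 2·7^2 = £119. That is the break-even price.
For £17 ≤ P < £119 the firm produces at a loss; below £17 it shuts down.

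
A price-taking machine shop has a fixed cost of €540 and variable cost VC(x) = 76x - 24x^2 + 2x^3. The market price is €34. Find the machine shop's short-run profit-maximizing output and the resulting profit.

AVC = 76 - 24x + 2x^2 has its minimum €4 at x = 6; price €34 clears that bar, so the firm operates.
MC = 76 - 48x + 6x^2. Setting P = MC and taking the root on the rising branch gives x* = 7.
TR = 34·7 = 238. TC = 540 + 42 = 582. Profit = 238 − 582 = -€344.
That loss of €344 beats the €540 the firm would lose by shutting down; producing recovers €196 of fixed cost.

Profit = -€344 at x = 7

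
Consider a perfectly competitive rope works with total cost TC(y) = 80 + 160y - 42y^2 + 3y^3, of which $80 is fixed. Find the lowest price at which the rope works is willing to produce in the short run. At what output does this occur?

The shutdown price is the minimum of AVC. VC = 160y - 42y^2 + 3y^3, so AVC = 160 - 42y + 3y^2.
At the minimum of AVC, MC = AVC. MC = 160 - 84y + 9y^2; setting MC = AVC gives 6y^2 - 42y = 0, so y = 7. min AVC = 13.
So the shutdown price is $13.

$13 per unit, at y = 7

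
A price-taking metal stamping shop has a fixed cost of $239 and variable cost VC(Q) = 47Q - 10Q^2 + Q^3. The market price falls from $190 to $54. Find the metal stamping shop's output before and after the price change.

MC = 47 - 20Q + 3Q^2; the shutdown threshold is min AVC = $22 (at Q = 5).
With P = $190 above the shutdown price, P = MC gives Q = 11.
At P = $54 ≥ min AVC, set P = MC: Q = 7. The firm stays open but cuts output.

Output falls from 11 to 7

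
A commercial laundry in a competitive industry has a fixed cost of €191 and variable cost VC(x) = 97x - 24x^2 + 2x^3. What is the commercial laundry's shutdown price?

The shutdown price is the minimum of AVC. VC = 97x - 24x^2 + 2x^3, so AVC = 97 - 24x + 2x^2.
At the minimum of AVC, MC = AVC. MC = 97 - 48x + 6x^2; setting MC = AVC gives 4x^2 - 24x = 0, so x = 6. min AVC = 25.
For P < €25 the firm produces nothing.

€25 per unit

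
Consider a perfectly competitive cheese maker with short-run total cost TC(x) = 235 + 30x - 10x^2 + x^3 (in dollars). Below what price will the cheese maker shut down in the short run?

$5 per unit

Short-run supply begins at min AVC. From VC = 30x - 10x^2 + x^3, AVC = 30 - 10x + x^2.
At the minimum of AVC, MC = AVC. MC = 30 - 20x + 3x^2; setting MC = AVC gives 2x^2 - 10x = 0, so x = 5. min AVC = 5.
For P < $5 the firm produces nothing.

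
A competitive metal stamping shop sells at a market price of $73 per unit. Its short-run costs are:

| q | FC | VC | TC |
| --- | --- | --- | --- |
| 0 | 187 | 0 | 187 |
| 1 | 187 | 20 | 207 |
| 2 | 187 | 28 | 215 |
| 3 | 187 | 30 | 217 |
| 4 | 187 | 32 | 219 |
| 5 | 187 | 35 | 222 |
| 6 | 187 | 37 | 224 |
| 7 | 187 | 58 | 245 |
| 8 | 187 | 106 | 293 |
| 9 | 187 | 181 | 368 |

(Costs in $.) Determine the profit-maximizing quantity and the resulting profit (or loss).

q = 8; profit = $291

Compute π = P·q − TC at each output: q=0: -187; q=1: -134; q=2: -69; q=3: 2; q=4: 73; q=5: 143; q=6: 214; q=7: 266; q=8: 291; q=9: 289.
Profit is maximized at q = 8. AVC there is 106/8 = $13.25 ≤ P, so producing beats shutting down (which would give -$187).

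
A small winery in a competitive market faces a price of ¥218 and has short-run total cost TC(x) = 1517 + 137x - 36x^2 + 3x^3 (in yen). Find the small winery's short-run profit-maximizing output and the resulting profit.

AVC = 137 - 36x + 3x^2 has its minimum ¥29 at x = 6; price ¥218 clears that bar, so the firm operates.
MC = 137 - 72x + 9x^2. Setting P = MC and taking the root on the rising branch gives x* = 9.
TR = 218·9 = 1962. TC = 1517 + 504 = 2021. Profit = 1962 − 2021 = -¥59.
By producing, the firm covers all variable cost plus ¥1458 of fixed cost; shutting down would lose the full ¥1517.

Profit = -¥59 at x = 9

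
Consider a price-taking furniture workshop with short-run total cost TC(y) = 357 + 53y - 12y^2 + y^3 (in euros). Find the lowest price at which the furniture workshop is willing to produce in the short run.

The firm shuts down when price falls below the minimum of average variable cost. AVC = VC/y = 53 - 12y + y^2.
dAVC/dy = -12 + 2y = 0 gives y = 6. min AVC = 53 - 12·6 + 6^2 = 17.
So the shutdown price is €17.

€17 per unit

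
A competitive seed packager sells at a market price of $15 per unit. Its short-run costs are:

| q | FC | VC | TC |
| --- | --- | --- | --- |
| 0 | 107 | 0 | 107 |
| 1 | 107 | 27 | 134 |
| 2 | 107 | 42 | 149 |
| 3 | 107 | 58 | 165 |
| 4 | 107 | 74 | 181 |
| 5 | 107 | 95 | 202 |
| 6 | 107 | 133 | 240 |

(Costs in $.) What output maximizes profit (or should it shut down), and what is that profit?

q = 0 (shut down); profit = -$107

Profit at each row (π = 15q − TC): q=0: -107; q=1: -119; q=2: -119; q=3: -120; q=4: -121; q=5: -127; q=6: -150.
Profit is highest at q = 0. Equivalently, the lowest AVC in the table is 74/4 ≈ $18.50 at q = 4, and P = $15 falls below it — price never covers variable cost, so the firm shuts down and loses only its fixed cost.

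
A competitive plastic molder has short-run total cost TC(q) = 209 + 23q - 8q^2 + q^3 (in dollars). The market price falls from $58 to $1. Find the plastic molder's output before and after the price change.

Output falls from 7 to 0 (the firm shuts down)

MC = 23 - 16q + 3q^2; the shutdown threshold is min AVC = $7 (at q = 4).
At P = $58 ≥ min AVC, set P = MC on the rising branch: q = 7.
At P = $1 < min AVC = $7, price no longer covers variable cost at any output, so the firm shuts down: q = 0.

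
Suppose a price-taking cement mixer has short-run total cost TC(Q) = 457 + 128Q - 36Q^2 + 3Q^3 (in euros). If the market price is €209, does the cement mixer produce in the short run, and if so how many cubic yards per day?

Produce at Q = 9

Variable cost is VC = 128Q - 36Q^2 + 3Q^3, so AVC = VC/Q = 128 - 36Q + 3Q^2 and MC = dTC/dQ = 128 - 72Q + 9Q^2.
The AVC parabola has its vertex at Q = 36/6 = 6, where AVC = 128 - 36·6 + 3·6^2 = €20.
P = €209 exceeds min AVC = €20, so the firm stays open.
P = MC gives -81 - 72Q + 9Q^2 = 0, with roots -1 and 9. Take the larger (rising MC): Q* = 9.
Check: AVC at Q = 9 is €47 ≤ P, so revenue covers variable cost.
Profit = P·Q − TC = 209·9 − 880 = €1001.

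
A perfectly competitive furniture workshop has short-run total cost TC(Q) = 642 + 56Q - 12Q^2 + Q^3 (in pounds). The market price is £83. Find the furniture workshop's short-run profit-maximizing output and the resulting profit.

AVC = 56 - 12Q + Q^2 has its minimum £20 at Q = 6; price £83 clears that bar, so the firm operates.
MC = 56 - 24Q + 3Q^2. Setting P = MC and taking the root on the rising branch gives Q* = 9.
TR = 83·9 = 747. TC = 642 + 261 = 903. Profit = 747 − 903 = -£156.
That loss of £156 beats the £642 the firm would lose by shutting down; producing recovers £486 of fixed cost.

Profit = -£156 at Q = 9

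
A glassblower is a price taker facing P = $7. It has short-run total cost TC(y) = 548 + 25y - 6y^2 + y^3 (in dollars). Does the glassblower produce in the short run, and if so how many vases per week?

Variable cost is VC = 25y - 6y^2 + y^3, so AVC = VC/y = 25 - 6y + y^2 and MC = dTC/dy = 25 - 12y + 3y^2.
The AVC parabola has its vertex at y = 6/2 = 3, where AVC = 25 - 6·3 + 3^2 = $16.
Since P = $7 < min AVC = $16, price fails to cover variable cost at any output.
Best response: produce nothing and absorb the $548 fixed cost.

Shut down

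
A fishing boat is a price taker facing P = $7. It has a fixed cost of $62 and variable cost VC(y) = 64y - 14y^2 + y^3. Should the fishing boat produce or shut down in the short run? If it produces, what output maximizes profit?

Shut down

Strip out fixed cost: VC = 64y - 14y^2 + y^3. Then AVC = 64 - 14y + y^2 and MC = 64 - 28y + 3y^2.
The AVC parabola has its vertex at y = 14/2 = 7, where AVC = 64 - 14·7 + 7^2 = $15.
With P < min AVC ($7 < $15), every unit sold adds to the loss.
The firm minimizes its loss by shutting down and losing only its fixed cost of $62.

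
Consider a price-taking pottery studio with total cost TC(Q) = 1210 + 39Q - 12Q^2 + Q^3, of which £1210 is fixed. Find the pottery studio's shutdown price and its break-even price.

Shutdown price = £3; break-even price = £138

Shutdown price = min AVC. AVC = 39 - 12Q + Q^2, with vertex at Q = 6 and minimum £3.
ATC = 1210/Q + 39 - 12Q + Q^2. Setting dATC/dQ = −1210/Q^2 − 12 + 2Q = 0 gives Q = 11 (since 2·11^3 − 12·11^2 = 1210).
min ATC = 1210/11 + 39 − 12·11 + 11^2 = £138. That is the break-even price.
For £3 ≤ P < £138 the firm produces at a loss; below £3 it shuts down.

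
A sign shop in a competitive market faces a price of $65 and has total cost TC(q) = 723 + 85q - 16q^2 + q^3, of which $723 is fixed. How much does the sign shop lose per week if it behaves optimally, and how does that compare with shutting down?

Profit = -$323 at q = 10

AVC = 85 - 16q + q^2; min AVC = $21 at q = 8. Since P = $65 ≥ min AVC, the firm produces.
MC = 85 - 32q + 3q^2. Setting P = MC and taking the root on the rising branch gives q* = 10.
TR = 65·10 = 650. TC = 723 + 250 = 973. Profit = 650 − 973 = -$323.
That loss of $323 beats the $723 the firm would lose by shutting down; producing recovers $400 of fixed cost.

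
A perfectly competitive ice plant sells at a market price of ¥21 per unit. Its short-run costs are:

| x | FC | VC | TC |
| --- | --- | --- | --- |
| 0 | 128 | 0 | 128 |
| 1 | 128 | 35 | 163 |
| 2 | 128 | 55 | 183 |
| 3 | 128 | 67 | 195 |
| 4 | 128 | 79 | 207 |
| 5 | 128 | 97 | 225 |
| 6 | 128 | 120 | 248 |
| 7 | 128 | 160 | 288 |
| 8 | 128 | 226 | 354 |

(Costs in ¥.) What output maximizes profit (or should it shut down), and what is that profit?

x = 5; profit = -¥120

Compute π = P·x − TC at each output: x=0: -128; x=1: -142; x=2: -141; x=3: -132; x=4: -123; x=5: -120; x=6: -122; x=7: -141; x=8: -186.
Profit is maximized at x = 5. AVC there is 97/5 = ¥19.40 ≤ P, so producing beats shutting down (which would give -¥128).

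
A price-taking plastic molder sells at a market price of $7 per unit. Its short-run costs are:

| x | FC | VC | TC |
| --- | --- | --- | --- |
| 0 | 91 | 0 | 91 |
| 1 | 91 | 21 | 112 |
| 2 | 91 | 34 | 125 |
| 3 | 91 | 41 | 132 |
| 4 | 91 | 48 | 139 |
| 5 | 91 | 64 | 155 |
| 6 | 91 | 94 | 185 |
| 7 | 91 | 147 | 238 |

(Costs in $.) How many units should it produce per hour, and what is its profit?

x = 0 (shut down); profit = -$91

Profit at each row (π = 7x − TC): x=0: -91; x=1: -105; x=2: -111; x=3: -111; x=4: -111; x=5: -120; x=6: -143; x=7: -189.
Profit is highest at x = 0. Equivalently, the lowest AVC in the table is 48/4 ≈ $12 at x = 4, and P = $7 falls below it — price never covers variable cost, so the firm shuts down and loses only its fixed cost.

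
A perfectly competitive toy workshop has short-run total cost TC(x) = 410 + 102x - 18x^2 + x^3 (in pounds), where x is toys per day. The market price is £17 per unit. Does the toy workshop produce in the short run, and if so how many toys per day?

Shut down

Variable cost is VC = 102x - 18x^2 + x^3, so AVC = VC/x = 102 - 18x + x^2 and MC = dTC/dx = 102 - 36x + 3x^2.
AVC hits its minimum where MC = AVC, at x = 9, giving min AVC = 102 - 18·9 + 9^2 = £21.
Since P = £17 < min AVC = £21, price fails to cover variable cost at any output.
Best response: produce nothing and absorb the £410 fixed cost.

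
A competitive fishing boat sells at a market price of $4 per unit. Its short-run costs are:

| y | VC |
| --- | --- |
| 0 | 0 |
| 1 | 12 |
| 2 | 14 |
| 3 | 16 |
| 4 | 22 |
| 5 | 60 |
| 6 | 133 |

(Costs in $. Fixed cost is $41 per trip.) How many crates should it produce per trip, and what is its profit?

Compute π = P·y − TC at each output: y=0: -41; y=1: -49; y=2: -47; y=3: -45; y=4: -47; y=5: -81; y=6: -150.
Profit is highest at y = 0. Equivalently, the lowest AVC in the table is 16/3 ≈ $5.33 at y = 3, and P = $4 falls below it — price never covers variable cost, so the firm shuts down and loses only its fixed cost.

y = 0 (shut down); profit = -$41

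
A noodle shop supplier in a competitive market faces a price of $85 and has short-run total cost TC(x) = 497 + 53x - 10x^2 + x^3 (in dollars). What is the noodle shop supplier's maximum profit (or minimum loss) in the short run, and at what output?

AVC = 53 - 10x + x^2 has its minimum $28 at x = 5; price $85 clears that bar, so the firm operates.
With MC = 53 - 20x + 3x^2, P = MC on the upward-sloping part at x* = 8.
TR = 85·8 = 680. TC = 497 + 296 = 793. Profit = 680 − 793 = -$113.
That loss of $113 beats the $497 the firm would lose by shutting down; producing recovers $384 of fixed cost.

Profit = -$113 at x = 8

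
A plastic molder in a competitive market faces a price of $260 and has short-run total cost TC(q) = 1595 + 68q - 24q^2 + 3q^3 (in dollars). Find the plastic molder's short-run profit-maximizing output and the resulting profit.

Profit = -$59 at q = 8

AVC = 68 - 24q + 3q^2 has its minimum $20 at q = 4; price $260 clears that bar, so the firm operates.
MC = 68 - 48q + 9q^2. Setting P = MC and taking the root on the rising branch gives q* = 8.
TR = 260·8 = 2080. TC = 1595 + 544 = 2139. Profit = 2080 − 2139 = -$59.
By producing, the firm covers all variable cost plus $1536 of fixed cost; shutting down would lose the full $1595.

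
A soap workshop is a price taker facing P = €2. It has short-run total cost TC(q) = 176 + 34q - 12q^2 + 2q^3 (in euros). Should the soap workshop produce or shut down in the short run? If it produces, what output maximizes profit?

Shut down

Strip out fixed cost: VC = 34q - 12q^2 + 2q^3. Then AVC = 34 - 12q + 2q^2 and MC = 34 - 24q + 6q^2.
AVC hits its minimum where MC = AVC, at q = 3, giving min AVC = 34 - 12·3 + 2·3^2 = €16.
P = €2 lies below min AVC = €16; no output level covers variable cost.
The firm minimizes its loss by shutting down and losing only its fixed cost of €176.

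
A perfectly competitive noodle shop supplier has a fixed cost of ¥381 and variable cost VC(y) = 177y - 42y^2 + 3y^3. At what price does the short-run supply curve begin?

¥30 per unit

The firm shuts down when price falls below the minimum of average variable cost. AVC = VC/y = 177 - 42y + 3y^2.
dAVC/dy = -42 + 6y = 0 gives y = 7. min AVC = 177 - 42·7 + 3·7^2 = 30.
For P < ¥30 the firm produces nothing.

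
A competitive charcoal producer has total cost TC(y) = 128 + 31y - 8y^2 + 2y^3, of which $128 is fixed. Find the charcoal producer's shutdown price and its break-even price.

Shutdown price = min AVC. AVC = 31 - 8y + 2y^2, with vertex at y = 2 and minimum $23.
ATC = 128/y + 31 - 8y + 2y^2. Setting dATC/dy = −128/y^2 − 8 + 4y = 0 gives y = 4 (since 4·4^3 − 8·4^2 = 128).
min ATC = 128/4 + 31 − 8·4 + 2·4^2 = $63. That is the break-even price.
For $23 ≤ P < $63 the firm produces at a loss; below $23 it shuts down.

Shutdown price = $23; break-even price = $63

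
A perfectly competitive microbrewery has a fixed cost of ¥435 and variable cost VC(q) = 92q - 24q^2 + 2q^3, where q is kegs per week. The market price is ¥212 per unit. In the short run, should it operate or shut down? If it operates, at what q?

Produce at q = 10

Variable cost is VC = 92q - 24q^2 + 2q^3, so AVC = VC/q = 92 - 24q + 2q^2 and MC = dTC/dq = 92 - 48q + 6q^2.
AVC is minimized where dAVC/dq = -24 + 4q = 0, at q = 6; min AVC = 92 - 24·6 + 2·6^2 = ¥20.
Because ¥212 ≥ ¥20, revenue can cover variable cost; the firm operates.
P = MC gives -120 - 48q + 6q^2 = 0, with roots -2 and 10. Take the larger (rising MC): q* = 10.
Check: AVC at q = 10 is ¥52 ≤ P, so revenue covers variable cost.
Profit = P·q − TC = 212·10 − 955 = ¥1165.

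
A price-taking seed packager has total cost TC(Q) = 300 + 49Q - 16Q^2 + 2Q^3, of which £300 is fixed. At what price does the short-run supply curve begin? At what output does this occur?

£17 per unit, at Q = 4

The shutdown price is the minimum of AVC. VC = 49Q - 16Q^2 + 2Q^3, so AVC = 49 - 16Q + 2Q^2.
At the minimum of AVC, MC = AVC. MC = 49 - 32Q + 6Q^2; setting MC = AVC gives 4Q^2 - 16Q = 0, so Q = 4. min AVC = 17.
For P < £17 the firm produces nothing.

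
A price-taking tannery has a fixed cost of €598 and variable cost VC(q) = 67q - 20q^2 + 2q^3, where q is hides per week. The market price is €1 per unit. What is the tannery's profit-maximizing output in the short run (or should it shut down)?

From TC, MC = TC'(q) = 67 - 40q + 6q^2 and AVC = VC/q = 67 - 20q + 2q^2.
AVC hits its minimum where MC = AVC, at q = 5, giving min AVC = 67 - 20·5 + 2·5^2 = €17.
Since P = €1 < min AVC = €17, price fails to cover variable cost at any output.
The firm minimizes its loss by shutting down and losing only its fixed cost of €598.

Shut down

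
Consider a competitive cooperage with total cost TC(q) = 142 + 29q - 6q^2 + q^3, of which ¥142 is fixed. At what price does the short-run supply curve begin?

¥20 per unit

Short-run supply begins at min AVC. From VC = 29q - 6q^2 + q^3, AVC = 29 - 6q + q^2.
dAVC/dq = -6 + 2q = 0 gives q = 3. min AVC = 29 - 6·3 + 3^2 = 20.
The firm shuts down for any P below ¥20.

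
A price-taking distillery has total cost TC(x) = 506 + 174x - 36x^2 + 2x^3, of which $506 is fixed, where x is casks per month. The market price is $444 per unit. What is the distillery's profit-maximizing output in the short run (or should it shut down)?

Produce at x = 15

Variable cost is VC = 174x - 36x^2 + 2x^3, so AVC = VC/x = 174 - 36x + 2x^2 and MC = dTC/dx = 174 - 72x + 6x^2.
AVC is minimized where dAVC/dx = -36 + 4x = 0, at x = 9; min AVC = 174 - 36·9 + 2·9^2 = $12.
P = $444 exceeds min AVC = $12, so the firm stays open.
P = MC gives -270 - 72x + 6x^2 = 0, with roots -3 and 15. Take the larger (rising MC): x* = 15.
Check: AVC at x = 15 is $84 ≤ P, so revenue covers variable cost.
Profit = P·x − TC = 444·15 − 1766 = $4894.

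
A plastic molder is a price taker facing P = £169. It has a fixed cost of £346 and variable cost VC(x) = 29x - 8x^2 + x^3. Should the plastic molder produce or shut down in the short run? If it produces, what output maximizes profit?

From TC, MC = TC'(x) = 29 - 16x + 3x^2 and AVC = VC/x = 29 - 8x + x^2.
AVC hits its minimum where MC = AVC, at x = 4, giving min AVC = 29 - 8·4 + 4^2 = £13.
P = £169 exceeds min AVC = £13, so the firm stays open.
P = MC gives -140 - 16x + 3x^2 = 0, with roots -14/3 and 10. Take the larger (rising MC): x* = 10.
Check: AVC at x = 10 is £49 ≤ P, so revenue covers variable cost.
Profit = P·x − TC = 169·10 − 836 = £854.

Produce at x = 10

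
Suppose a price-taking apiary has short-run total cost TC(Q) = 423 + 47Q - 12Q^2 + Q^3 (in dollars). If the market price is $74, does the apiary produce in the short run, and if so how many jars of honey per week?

Produce at Q = 9

Variable cost is VC = 47Q - 12Q^2 + Q^3, so AVC = VC/Q = 47 - 12Q + Q^2 and MC = dTC/dQ = 47 - 24Q + 3Q^2.
The AVC parabola has its vertex at Q = 12/2 = 6, where AVC = 47 - 12·6 + 6^2 = $11.
Since P = $74 ≥ min AVC = $11, price covers variable cost and the firm should produce.
Solving P = MC: -27 - 24Q + 3Q^2 = 0 ⇒ Q = -1 or 9. On the upward-sloping branch, Q* = 9.
Check: AVC at Q = 9 is $20 ≤ P, so revenue covers variable cost.
Profit = P·Q − TC = 74·9 − 603 = $63.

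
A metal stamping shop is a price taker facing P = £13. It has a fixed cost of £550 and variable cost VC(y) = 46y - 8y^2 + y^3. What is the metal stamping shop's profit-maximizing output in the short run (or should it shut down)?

Shut down

Strip out fixed cost: VC = 46y - 8y^2 + y^3. Then AVC = 46 - 8y + y^2 and MC = 46 - 16y + 3y^2.
AVC hits its minimum where MC = AVC, at y = 4, giving min AVC = 46 - 8·4 + 4^2 = £30.
P = £13 lies below min AVC = £30; no output level covers variable cost.
Shutting down limits the loss to fixed cost, £550.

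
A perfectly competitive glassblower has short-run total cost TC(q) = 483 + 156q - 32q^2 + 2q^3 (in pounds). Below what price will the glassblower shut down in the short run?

£28 per unit

The shutdown price is the minimum of AVC. VC = 156q - 32q^2 + 2q^3, so AVC = 156 - 32q + 2q^2.
dAVC/dq = -32 + 4q = 0 gives q = 8. min AVC = 156 - 32·8 + 2·8^2 = 28.
For P < £28 the firm produces nothing.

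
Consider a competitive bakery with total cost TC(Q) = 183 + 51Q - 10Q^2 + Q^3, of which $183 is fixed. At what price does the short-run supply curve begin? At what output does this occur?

The shutdown price is the minimum of AVC. VC = 51Q - 10Q^2 + Q^3, so AVC = 51 - 10Q + Q^2.
At the minimum of AVC, MC = AVC. MC = 51 - 20Q + 3Q^2; setting MC = AVC gives 2Q^2 - 10Q = 0, so Q = 5. min AVC = 26.
The firm shuts down for any P below $26.

$26 per unit, at Q = 5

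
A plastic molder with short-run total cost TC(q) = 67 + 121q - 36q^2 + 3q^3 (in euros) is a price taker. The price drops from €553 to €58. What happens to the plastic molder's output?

MC = 121 - 72q + 9q^2; the shutdown threshold is min AVC = €13 (at q = 6).
With P = €553 above the shutdown price, P = MC gives q = 12.
At P = €58 ≥ min AVC, set P = MC: q = 7. The firm stays open but cuts output.

Output falls from 12 to 7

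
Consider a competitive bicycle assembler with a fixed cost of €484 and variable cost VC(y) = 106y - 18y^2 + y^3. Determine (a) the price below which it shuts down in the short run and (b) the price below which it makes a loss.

Shutdown price = €25; break-even price = €73

Shutdown price = min AVC. AVC = 106 - 18y + y^2, with vertex at y = 9 and minimum €25.
ATC = 484/y + 106 - 18y + y^2. Setting dATC/dy = −484/y^2 − 18 + 2y = 0 gives y = 11 (since 2·11^3 − 18·11^2 = 484).
min ATC = 484/11 + 106 − 18·11 + 11^2 = €73. That is the break-even price.
Between these two prices the firm operates at a loss; above €73 it earns a profit.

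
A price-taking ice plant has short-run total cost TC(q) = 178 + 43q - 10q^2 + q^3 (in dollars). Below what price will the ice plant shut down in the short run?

$18 per unit

The shutdown price is the minimum of AVC. VC = 43q - 10q^2 + q^3, so AVC = 43 - 10q + q^2.
At the minimum of AVC, MC = AVC. MC = 43 - 20q + 3q^2; setting MC = AVC gives 2q^2 - 10q = 0, so q = 5. min AVC = 18.
So the shutdown price is $18.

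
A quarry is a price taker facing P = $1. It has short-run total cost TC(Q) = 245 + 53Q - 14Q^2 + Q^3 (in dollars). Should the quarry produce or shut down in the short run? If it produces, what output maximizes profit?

Shut down

Variable cost is VC = 53Q - 14Q^2 + Q^3, so AVC = VC/Q = 53 - 14Q + Q^2 and MC = dTC/dQ = 53 - 28Q + 3Q^2.
AVC hits its minimum where MC = AVC, at Q = 7, giving min AVC = 53 - 14·7 + 7^2 = $4.
Since P = $1 < min AVC = $4, price fails to cover variable cost at any output.
The firm minimizes its loss by shutting down and losing only its fixed cost of $245.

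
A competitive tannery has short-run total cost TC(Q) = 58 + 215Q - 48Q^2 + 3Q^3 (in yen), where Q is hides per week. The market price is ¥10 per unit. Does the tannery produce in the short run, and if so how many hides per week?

Shut down

From TC, MC = TC'(Q) = 215 - 96Q + 9Q^2 and AVC = VC/Q = 215 - 48Q + 3Q^2.
AVC is minimized where dAVC/dQ = -48 + 6Q = 0, at Q = 8; min AVC = 215 - 48·8 + 3·8^2 = ¥23.
Since P = ¥10 < min AVC = ¥23, price fails to cover variable cost at any output.
Best response: produce nothing and absorb the ¥58 fixed cost.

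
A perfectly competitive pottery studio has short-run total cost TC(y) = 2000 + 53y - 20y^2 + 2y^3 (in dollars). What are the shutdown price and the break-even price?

Shutdown price = $3; break-even price = $253

Shutdown price = min AVC. AVC = 53 - 20y + 2y^2, with vertex at y = 5 and minimum $3.
ATC = 2000/y + 53 - 20y + 2y^2. Setting dATC/dy = −2000/y^2 − 20 + 4y = 0 gives y = 10 (since 4·10^3 − 20·10^2 = 2000).
min ATC = 2000/10 + 53 − 20·10 + 2·10^2 = $253. That is the break-even price.
Between these two prices the firm operates at a loss; above $253 it earns a profit.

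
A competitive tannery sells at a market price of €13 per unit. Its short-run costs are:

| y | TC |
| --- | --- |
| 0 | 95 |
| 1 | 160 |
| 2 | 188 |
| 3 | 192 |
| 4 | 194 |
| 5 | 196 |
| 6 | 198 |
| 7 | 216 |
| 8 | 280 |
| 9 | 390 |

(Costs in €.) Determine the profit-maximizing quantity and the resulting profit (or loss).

y = 0 (shut down); profit = -€95

Compute π = P·y − TC at each output: y=0: -95; y=1: -147; y=2: -162; y=3: -153; y=4: -142; y=5: -131; y=6: -120; y=7: -125; y=8: -176; y=9: -273.
Profit is highest at y = 0. Equivalently, the lowest AVC in the table is 103/6 ≈ €17.17 at y = 6, and P = €13 falls below it — price never covers variable cost, so the firm shuts down and loses only its fixed cost.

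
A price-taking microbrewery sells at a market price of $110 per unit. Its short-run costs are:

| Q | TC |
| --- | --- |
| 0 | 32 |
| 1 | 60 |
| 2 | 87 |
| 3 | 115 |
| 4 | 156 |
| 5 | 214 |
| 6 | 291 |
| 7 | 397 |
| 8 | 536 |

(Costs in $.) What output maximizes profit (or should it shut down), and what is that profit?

Q = 7; profit = $373

Profit at each row (π = 110Q − TC): Q=0: -32; Q=1: 50; Q=2: 133; Q=3: 215; Q=4: 284; Q=5: 336; Q=6: 369; Q=7: 373; Q=8: 344.
Profit is maximized at Q = 7. AVC there is 365/7 = $52.14 ≤ P, so producing beats shutting down (which would give -$32).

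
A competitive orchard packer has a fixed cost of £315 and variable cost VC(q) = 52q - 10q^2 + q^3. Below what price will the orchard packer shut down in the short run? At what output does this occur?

The firm shuts down when price falls below the minimum of average variable cost. AVC = VC/q = 52 - 10q + q^2.
At the minimum of AVC, MC = AVC. MC = 52 - 20q + 3q^2; setting MC = AVC gives 2q^2 - 10q = 0, so q = 5. min AVC = 27.
So the shutdown price is £27.

£27 per unit, at q = 5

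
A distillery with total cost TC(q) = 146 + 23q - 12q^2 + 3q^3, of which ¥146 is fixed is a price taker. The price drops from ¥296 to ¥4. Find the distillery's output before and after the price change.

Output falls from 7 to 0 (the firm shuts down)

AVC = 23 - 12q + 3q^2, minimized at q = 2 where min AVC = ¥11. MC = 23 - 24q + 9q^2.
With P = ¥296 above the shutdown price, P = MC gives q = 7.
At P = ¥4 < min AVC = ¥11, price no longer covers variable cost at any output, so the firm shuts down: q = 0.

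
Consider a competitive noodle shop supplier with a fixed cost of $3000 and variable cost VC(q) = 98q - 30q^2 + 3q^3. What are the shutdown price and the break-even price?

Shutdown price = min AVC. AVC = 98 - 30q + 3q^2, with vertex at q = 5 and minimum $23.
ATC = 3000/q + 98 - 30q + 3q^2. Setting dATC/dq = −3000/q^2 − 30 + 6q = 0 gives q = 10 (since 6·10^3 − 30·10^2 = 3000).
min ATC = 3000/10 + 98 − 30·10 + 3·10^2 = $398. That is the break-even price.
For $23 ≤ P < $398 the firm produces at a loss; below $23 it shuts down.

Shutdown price = $23; break-even price = $398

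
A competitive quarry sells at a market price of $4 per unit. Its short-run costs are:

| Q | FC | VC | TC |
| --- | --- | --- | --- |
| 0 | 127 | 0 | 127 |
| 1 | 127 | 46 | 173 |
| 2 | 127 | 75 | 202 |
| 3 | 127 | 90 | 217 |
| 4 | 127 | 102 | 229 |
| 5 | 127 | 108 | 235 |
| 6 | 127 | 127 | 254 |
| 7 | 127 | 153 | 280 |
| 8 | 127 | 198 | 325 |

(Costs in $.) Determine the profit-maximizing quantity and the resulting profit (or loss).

Q = 0 (shut down); profit = -$127

Profit at each row (π = 4Q − TC): Q=0: -127; Q=1: -169; Q=2: -194; Q=3: -205; Q=4: -213; Q=5: -215; Q=6: -230; Q=7: -252; Q=8: -293.
Profit is highest at Q = 0. Equivalently, the lowest AVC in the table is 127/6 ≈ $21.17 at Q = 6, and P = $4 falls below it — price never covers variable cost, so the firm shuts down and loses only its fixed cost.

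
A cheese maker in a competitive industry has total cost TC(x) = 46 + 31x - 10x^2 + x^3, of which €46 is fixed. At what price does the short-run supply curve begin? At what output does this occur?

The firm shuts down when price falls below the minimum of average variable cost. AVC = VC/x = 31 - 10x + x^2.
dAVC/dx = -10 + 2x = 0 gives x = 5. min AVC = 31 - 10·5 + 5^2 = 6.
For P < €6 the firm produces nothing.

€6 per unit, at x = 5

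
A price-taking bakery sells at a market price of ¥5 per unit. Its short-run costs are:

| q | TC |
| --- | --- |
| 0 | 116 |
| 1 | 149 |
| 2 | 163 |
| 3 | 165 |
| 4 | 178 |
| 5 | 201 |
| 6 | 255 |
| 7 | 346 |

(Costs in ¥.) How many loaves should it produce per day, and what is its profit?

Profit at each row (π = 5q − TC): q=0: -116; q=1: -144; q=2: -153; q=3: -150; q=4: -158; q=5: -176; q=6: -225; q=7: -311.
Profit is highest at q = 0. Equivalently, the lowest AVC in the table is 62/4 ≈ ¥15.50 at q = 4, and P = ¥5 falls below it — price never covers variable cost, so the firm shuts down and loses only its fixed cost.

q = 0 (shut down); profit = -¥116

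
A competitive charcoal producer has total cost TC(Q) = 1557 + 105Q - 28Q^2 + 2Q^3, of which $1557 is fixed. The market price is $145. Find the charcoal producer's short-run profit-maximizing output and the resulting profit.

Profit = -$357 at Q = 10

AVC = 105 - 28Q + 2Q^2 has its minimum $7 at Q = 7; price $145 clears that bar, so the firm operates.
MC = 105 - 56Q + 6Q^2. Setting P = MC and taking the root on the rising branch gives Q* = 10.
TR = 145·10 = 1450. TC = 1557 + 250 = 1807. Profit = 1450 − 1807 = -$357.
Shutting down would mean losing the fixed cost of $1557, so operating at a loss of $357 is better by $1200.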